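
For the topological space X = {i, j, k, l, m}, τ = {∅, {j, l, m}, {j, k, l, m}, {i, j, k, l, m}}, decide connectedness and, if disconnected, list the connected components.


(X, τ) is connected.

Find clopen sets (U ∈ τ with X ∖ U ∈ τ):
  U = ∅, X ∖ U = {i, j, k, l, m} — both open, so U is clopen.
  U = {i, j, k, l, m}, X ∖ U = ∅ — both open, so U is clopen.
Only trivial clopens (∅ and X) exist, so (X, τ) is connected.
Compute connected components by grouping points that agree on all clopens:
  component: {i, j, k, l, m}


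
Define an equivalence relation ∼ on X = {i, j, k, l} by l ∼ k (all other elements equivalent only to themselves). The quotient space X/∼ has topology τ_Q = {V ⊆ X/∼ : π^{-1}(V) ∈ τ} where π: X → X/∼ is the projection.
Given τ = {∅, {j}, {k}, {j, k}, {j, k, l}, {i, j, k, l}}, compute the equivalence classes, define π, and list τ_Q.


X/∼ = {[i], [j], [k=l]}; |τ_Q| = 4.

Equivalence classes: [i], [j], [k=l].
Quotient map π: X → X/∼ sends i ↦ [i], j ↦ [j], k ↦ [k=l], l ↦ [k=l].
For each subset V ⊆ X/∼, compute π^{-1}(V) ⊆ X and check whether π^{-1}(V) ∈ τ. V is open in τ_Q iff π^{-1}(V) ∈ τ.
  V = {}: π^{-1}(V) = ∅ ∈ τ ✓.
  V = {[i]}: π^{-1}(V) = {i} ∉ τ ✗.
  V = {[j]}: π^{-1}(V) = {j} ∈ τ ✓.
  V = {[i], [j]}: π^{-1}(V) = {i, j} ∉ τ ✗.
  V = {[k=l]}: π^{-1}(V) = {k, l} ∉ τ ✗.
  V = {[i], [k=l]}: π^{-1}(V) = {i, k, l} ∉ τ ✗.
  V = {[j], [k=l]}: π^{-1}(V) = {j, k, l} ∈ τ ✓.
  V = {[i], [j], [k=l]}: π^{-1}(V) = {i, j, k, l} ∈ τ ✓.
Open sets in the quotient: τ_Q = {{}, {[j]}, {[j], [k=l]}, {[i], [j], [k=l]}} (4 elements).


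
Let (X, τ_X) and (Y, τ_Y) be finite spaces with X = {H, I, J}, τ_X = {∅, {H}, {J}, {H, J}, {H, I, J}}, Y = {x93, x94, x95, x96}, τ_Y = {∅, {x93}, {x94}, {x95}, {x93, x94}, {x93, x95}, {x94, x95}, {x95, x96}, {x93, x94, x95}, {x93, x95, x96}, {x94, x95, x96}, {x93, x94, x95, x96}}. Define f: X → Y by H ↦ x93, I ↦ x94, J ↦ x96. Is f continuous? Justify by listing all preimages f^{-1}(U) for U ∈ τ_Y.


f is NOT continuous.

Compute f^{-1}(U) for each U ∈ τ_Y:
  U = ∅: f^{-1}(U) = ∅ ∈ τ_X ✓.
  U = {x93}: f^{-1}(U) = {H} ∈ τ_X ✓.
  U = {x94}: f^{-1}(U) = {I} ∉ τ_X ✗.
  U = {x95}: f^{-1}(U) = ∅ ∈ τ_X ✓.
  U = {x93, x94}: f^{-1}(U) = {H, I} ∉ τ_X ✗.
  U = {x93, x95}: f^{-1}(U) = {H} ∈ τ_X ✓.
  U = {x94, x95}: f^{-1}(U) = {I} ∉ τ_X ✗.
  U = {x95, x96}: f^{-1}(U) = {J} ∈ τ_X ✓.
  U = {x93, x94, x95}: f^{-1}(U) = {H, I} ∉ τ_X ✗.
  U = {x93, x95, x96}: f^{-1}(U) = {H, J} ∈ τ_X ✓.
  U = {x94, x95, x96}: f^{-1}(U) = {I, J} ∉ τ_X ✗.
  U = {x93, x94, x95, x96}: f^{-1}(U) = {H, I, J} ∈ τ_X ✓.
Found U = {x94} with f^{-1}(U) = {I} not in τ_X. Therefore f is NOT continuous.


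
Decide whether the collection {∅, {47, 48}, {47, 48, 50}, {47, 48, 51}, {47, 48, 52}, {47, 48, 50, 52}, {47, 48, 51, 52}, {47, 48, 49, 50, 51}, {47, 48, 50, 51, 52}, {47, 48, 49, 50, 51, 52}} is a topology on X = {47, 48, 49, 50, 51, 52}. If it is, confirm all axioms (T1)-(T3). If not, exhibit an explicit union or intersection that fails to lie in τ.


τ is NOT a topology on X.

Axiom (T1): ∅ ∈ τ? Yes; X ∈ τ? Yes.
Axiom (T2/T3): check pairwise unions and intersections of members of τ.
Counterexample for (T2): {47, 48, 50} ∪ {47, 48, 51} = {47, 48, 50, 51} ∉ τ. Therefore τ is NOT a topology.


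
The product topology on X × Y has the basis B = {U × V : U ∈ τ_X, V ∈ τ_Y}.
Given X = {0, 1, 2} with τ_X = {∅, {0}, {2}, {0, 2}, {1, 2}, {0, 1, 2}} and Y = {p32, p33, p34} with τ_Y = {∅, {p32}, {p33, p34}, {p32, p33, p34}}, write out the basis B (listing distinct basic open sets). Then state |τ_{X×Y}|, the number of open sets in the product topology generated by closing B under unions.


Basis B = {∅ × ∅, {0} × {p32}, {2} × {p32}, {0, 2} × {p32}, {0} × {p33, p34}, {1, 2} × {p32}, {2} × {p33, p34}, {0} × {p32, p33, p34}, {0, 1, 2} × {p32}, {2} × {p32, p33, p34}, {0, 2} × {p33, p34}, {1, 2} × {p33, p34}, {0, 2} × {p32, p33, p34}, {0, 1, 2} × {p33, p34}, {1, 2} × {p32, p33, p34}, {0, 1, 2} × {p32, p33, p34}}; |τ_{X×Y}| = 36.

Enumerate products U × V with U ∈ τ_X, V ∈ τ_Y (deduplicated):
  ∅ × ∅ = {} (∅)
  {0} × {p32} = {(0,p32)}
  {2} × {p32} = {(2,p32)}
  {0, 2} × {p32} = {(0,p32), (2,p32)}
  {0} × {p33, p34} = {(0,p33), (0,p34)}
  {1, 2} × {p32} = {(1,p32), (2,p32)}
  {2} × {p33, p34} = {(2,p33), (2,p34)}
  {0} × {p32, p33, p34} = {(0,p32), (0,p33), (0,p34)}
  {0, 1, 2} × {p32} = {(0,p32), (1,p32), (2,p32)}
  {2} × {p32, p33, p34} = {(2,p32), (2,p33), (2,p34)}
  {0, 2} × {p33, p34} = {(0,p33), (0,p34), (2,p33), (2,p34)}
  {1, 2} × {p33, p34} = {(1,p33), (1,p34), (2,p33), (2,p34)}
  {0, 2} × {p32, p33, p34} = {(0,p32), (0,p33), (0,p34), (2,p32), (2,p33), (2,p34)}
  {0, 1, 2} × {p33, p34} = {(0,p33), (0,p34), (1,p33), (1,p34), (2,p33), (2,p34)}
  {1, 2} × {p32, p33, p34} = {(1,p32), (1,p33), (1,p34), (2,p32), (2,p33), (2,p34)}
  {0, 1, 2} × {p32, p33, p34} = {(0,p32), (0,p33), (0,p34), (1,p32), (1,p33), (1,p34), (2,p32), (2,p33), (2,p34)}
These 16 distinct sets form the basis B.
Close under arbitrary unions to get τ_{X×Y}; counting gives |τ_{X×Y}| = 36.


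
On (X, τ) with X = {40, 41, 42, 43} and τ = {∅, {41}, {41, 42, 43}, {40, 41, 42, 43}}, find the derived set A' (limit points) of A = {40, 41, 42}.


A' = {40, 42, 43}

For each x ∈ X, list the open sets U ∈ τ with x ∈ U, then check whether U ∩ (A ∖ {x}) ≠ ∅ for every such U.
  x = 40: opens ∋ x are {40, 41, 42, 43}; each meets A ∖ {40}, so x IS a limit point.
  x = 41: open {41} ∋ x has {41} ∩ (A ∖ {41}) = ∅, so x is NOT a limit point.
  x = 42: opens ∋ x are {41, 42, 43}, {40, 41, 42, 43}; each meets A ∖ {42}, so x IS a limit point.
  x = 43: opens ∋ x are {41, 42, 43}, {40, 41, 42, 43}; each meets A ∖ {43}, so x IS a limit point.
Collecting: A' = {40, 42, 43}.


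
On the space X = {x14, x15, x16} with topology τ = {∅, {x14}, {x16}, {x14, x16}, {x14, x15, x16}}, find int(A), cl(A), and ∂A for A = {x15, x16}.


int(A) = {x16}, cl(A) = {x15, x16}, ∂A = {x15}.

Closed sets in (X, τ) are complements of opens:
  closed(X, τ) = {∅, {x15}, {x14, x15}, {x15, x16}, {x14, x15, x16}}.
int(A) = ⋃ {U ∈ τ : U ⊆ A}. Opens contained in A: ∅, {x16}.
Taking the union of these: int(A) = {x16}.
cl(A) = ⋂ {C closed : A ⊆ C}. Closed sets containing A: {x15, x16}, {x14, x15, x16}.
Intersecting these: cl(A) = {x15, x16}.
∂A = cl(A) ∖ int(A) = {x15, x16} ∖ {x16} = {x15}.


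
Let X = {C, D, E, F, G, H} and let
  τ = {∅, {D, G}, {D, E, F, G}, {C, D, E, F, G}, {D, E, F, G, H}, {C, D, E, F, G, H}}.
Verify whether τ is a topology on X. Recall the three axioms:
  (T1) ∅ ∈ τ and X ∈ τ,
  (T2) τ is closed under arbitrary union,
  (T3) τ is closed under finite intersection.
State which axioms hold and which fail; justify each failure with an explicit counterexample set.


τ IS a topology on X.

Axiom (T1): ∅ ∈ τ? Yes; X ∈ τ? Yes.
Axiom (T2/T3): check pairwise unions and intersections of members of τ.
All pairwise intersections and unions checked — each lies in τ. Therefore τ satisfies (T1), (T2), (T3): it IS a topology on X.


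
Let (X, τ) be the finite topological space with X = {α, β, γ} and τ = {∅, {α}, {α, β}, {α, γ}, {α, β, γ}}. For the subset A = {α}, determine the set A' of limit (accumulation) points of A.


A' = {β, γ}

For each x ∈ X, list the open sets U ∈ τ with x ∈ U, then check whether U ∩ (A ∖ {x}) ≠ ∅ for every such U.
  x = α: open {α} ∋ x has {α} ∩ (A ∖ {α}) = ∅, so x is NOT a limit point.
  x = β: opens ∋ x are {α, β}, {α, β, γ}; each meets A ∖ {β}, so x IS a limit point.
  x = γ: opens ∋ x are {α, γ}, {α, β, γ}; each meets A ∖ {γ}, so x IS a limit point.
Collecting: A' = {β, γ}.


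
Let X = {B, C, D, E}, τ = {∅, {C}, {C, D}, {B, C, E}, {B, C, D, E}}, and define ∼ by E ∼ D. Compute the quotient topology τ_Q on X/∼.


X/∼ = {[B], [C], [D=E]}; |τ_Q| = 3.

Equivalence classes: [B], [C], [D=E].
Quotient map π: X → X/∼ sends B ↦ [B], C ↦ [C], D ↦ [D=E], E ↦ [D=E].
For each subset V ⊆ X/∼, compute π^{-1}(V) ⊆ X and check whether π^{-1}(V) ∈ τ. V is open in τ_Q iff π^{-1}(V) ∈ τ.
  V = {}: π^{-1}(V) = ∅ ∈ τ ✓.
  V = {[B]}: π^{-1}(V) = {B} ∉ τ ✗.
  V = {[C]}: π^{-1}(V) = {C} ∈ τ ✓.
  V = {[B], [C]}: π^{-1}(V) = {B, C} ∉ τ ✗.
  V = {[D=E]}: π^{-1}(V) = {D, E} ∉ τ ✗.
  V = {[B], [D=E]}: π^{-1}(V) = {B, D, E} ∉ τ ✗.
  V = {[C], [D=E]}: π^{-1}(V) = {C, D, E} ∉ τ ✗.
  V = {[B], [C], [D=E]}: π^{-1}(V) = {B, C, D, E} ∈ τ ✓.
Open sets in the quotient: τ_Q = {{}, {[C]}, {[B], [C], [D=E]}} (3 elements).


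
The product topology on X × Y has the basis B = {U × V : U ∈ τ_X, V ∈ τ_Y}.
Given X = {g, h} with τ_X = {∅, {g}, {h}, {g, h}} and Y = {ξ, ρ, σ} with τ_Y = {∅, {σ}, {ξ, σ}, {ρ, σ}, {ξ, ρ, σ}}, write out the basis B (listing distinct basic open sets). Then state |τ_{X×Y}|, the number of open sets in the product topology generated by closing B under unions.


Basis B = {∅ × ∅, {g} × {σ}, {h} × {σ}, {g} × {ξ, σ}, {g} × {ρ, σ}, {g, h} × {σ}, {h} × {ξ, σ}, {h} × {ρ, σ}, {g} × {ξ, ρ, σ}, {h} × {ξ, ρ, σ}, {g, h} × {ξ, σ}, {g, h} × {ρ, σ}, {g, h} × {ξ, ρ, σ}}; |τ_{X×Y}| = 25.

Enumerate products U × V with U ∈ τ_X, V ∈ τ_Y (deduplicated):
  ∅ × ∅ = {} (∅)
  {g} × {σ} = {(g,σ)}
  {h} × {σ} = {(h,σ)}
  {g} × {ξ, σ} = {(g,ξ), (g,σ)}
  {g} × {ρ, σ} = {(g,ρ), (g,σ)}
  {g, h} × {σ} = {(g,σ), (h,σ)}
  {h} × {ξ, σ} = {(h,ξ), (h,σ)}
  {h} × {ρ, σ} = {(h,ρ), (h,σ)}
  {g} × {ξ, ρ, σ} = {(g,ξ), (g,ρ), (g,σ)}
  {h} × {ξ, ρ, σ} = {(h,ξ), (h,ρ), (h,σ)}
  {g, h} × {ξ, σ} = {(g,ξ), (g,σ), (h,ξ), (h,σ)}
  {g, h} × {ρ, σ} = {(g,ρ), (g,σ), (h,ρ), (h,σ)}
  {g, h} × {ξ, ρ, σ} = {(g,ξ), (g,ρ), (g,σ), (h,ξ), (h,ρ), (h,σ)}
These 13 distinct sets form the basis B.
Close under arbitrary unions to get τ_{X×Y}; counting gives |τ_{X×Y}| = 25.


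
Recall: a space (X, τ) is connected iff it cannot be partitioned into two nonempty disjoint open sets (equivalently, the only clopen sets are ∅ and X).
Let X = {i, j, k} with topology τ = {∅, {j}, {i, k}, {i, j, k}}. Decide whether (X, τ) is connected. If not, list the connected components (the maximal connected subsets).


(X, τ) is disconnected; components = [{j}, {i, k}].

Find clopen sets (U ∈ τ with X ∖ U ∈ τ):
  U = ∅, X ∖ U = {i, j, k} — both open, so U is clopen.
  U = {j}, X ∖ U = {i, k} — both open, so U is clopen.
  U = {i, k}, X ∖ U = {j} — both open, so U is clopen.
  U = {i, j, k}, X ∖ U = ∅ — both open, so U is clopen.
Nontrivial clopen(s) exist: e.g. {i, k}. So (X, τ) is disconnected.
Compute connected components by grouping points that agree on all clopens:
  component: {j}
  component: {i, k}


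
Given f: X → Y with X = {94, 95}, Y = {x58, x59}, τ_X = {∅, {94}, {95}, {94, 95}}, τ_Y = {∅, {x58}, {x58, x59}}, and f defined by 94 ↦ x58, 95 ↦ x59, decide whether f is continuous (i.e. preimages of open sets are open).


f IS continuous.

Compute f^{-1}(U) for each U ∈ τ_Y:
  U = ∅: f^{-1}(U) = ∅ ∈ τ_X ✓.
  U = {x58}: f^{-1}(U) = {94} ∈ τ_X ✓.
  U = {x58, x59}: f^{-1}(U) = {94, 95} ∈ τ_X ✓.
Every preimage lies in τ_X, so f IS continuous.


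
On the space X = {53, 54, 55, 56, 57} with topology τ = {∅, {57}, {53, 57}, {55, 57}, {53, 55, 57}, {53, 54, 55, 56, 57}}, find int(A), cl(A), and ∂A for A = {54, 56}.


int(A) = ∅, cl(A) = {54, 56}, ∂A = {54, 56}.

Closed sets in (X, τ) are complements of opens:
  closed(X, τ) = {∅, {54, 56}, {53, 54, 56}, {54, 55, 56}, {53, 54, 55, 56}, {53, 54, 55, 56, 57}}.
int(A) = ⋃ {U ∈ τ : U ⊆ A}. Opens contained in A: ∅.
Taking the union of these: int(A) = ∅.
cl(A) = ⋂ {C closed : A ⊆ C}. Closed sets containing A: {54, 56}, {53, 54, 56}, {54, 55, 56}, {53, 54, 55, 56}, {53, 54, 55, 56, 57}.
Intersecting these: cl(A) = {54, 56}.
∂A = cl(A) ∖ int(A) = {54, 56} ∖ ∅ = {54, 56}.


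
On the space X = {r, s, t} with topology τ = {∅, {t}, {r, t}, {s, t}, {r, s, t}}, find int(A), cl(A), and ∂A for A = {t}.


int(A) = {t}, cl(A) = {r, s, t}, ∂A = {r, s}.

Closed sets in (X, τ) are complements of opens:
  closed(X, τ) = {∅, {r}, {s}, {r, s}, {r, s, t}}.
int(A) = ⋃ {U ∈ τ : U ⊆ A}. Opens contained in A: ∅, {t}.
Taking the union of these: int(A) = {t}.
cl(A) = ⋂ {C closed : A ⊆ C}. Closed sets containing A: {r, s, t}.
Intersecting these: cl(A) = {r, s, t}.
∂A = cl(A) ∖ int(A) = {r, s, t} ∖ {t} = {r, s}.


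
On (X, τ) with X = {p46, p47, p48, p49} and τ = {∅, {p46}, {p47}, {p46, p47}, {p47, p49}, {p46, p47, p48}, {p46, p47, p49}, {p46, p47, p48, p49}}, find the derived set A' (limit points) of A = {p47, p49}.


A' = {p48, p49}

For each x ∈ X, list the open sets U ∈ τ with x ∈ U, then check whether U ∩ (A ∖ {x}) ≠ ∅ for every such U.
  x = p46: open {p46} ∋ x has {p46} ∩ (A ∖ {p46}) = ∅, so x is NOT a limit point.
  x = p47: open {p47} ∋ x has {p47} ∩ (A ∖ {p47}) = ∅, so x is NOT a limit point.
  x = p48: opens ∋ x are {p46, p47, p48}, {p46, p47, p48, p49}; each meets A ∖ {p48}, so x IS a limit point.
  x = p49: opens ∋ x are {p47, p49}, {p46, p47, p49}, {p46, p47, p48, p49}; each meets A ∖ {p49}, so x IS a limit point.
Collecting: A' = {p48, p49}.


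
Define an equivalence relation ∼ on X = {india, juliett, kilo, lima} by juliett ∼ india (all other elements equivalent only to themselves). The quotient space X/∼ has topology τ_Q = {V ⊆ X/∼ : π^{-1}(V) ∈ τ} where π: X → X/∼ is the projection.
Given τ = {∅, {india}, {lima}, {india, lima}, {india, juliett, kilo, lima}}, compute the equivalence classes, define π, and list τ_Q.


X/∼ = {[india=juliett], [kilo], [lima]}; |τ_Q| = 3.

Equivalence classes: [india=juliett], [kilo], [lima].
Quotient map π: X → X/∼ sends india ↦ [india=juliett], juliett ↦ [india=juliett], kilo ↦ [kilo], lima ↦ [lima].
For each subset V ⊆ X/∼, compute π^{-1}(V) ⊆ X and check whether π^{-1}(V) ∈ τ. V is open in τ_Q iff π^{-1}(V) ∈ τ.
  V = {}: π^{-1}(V) = ∅ ∈ τ ✓.
  V = {[india=juliett]}: π^{-1}(V) = {india, juliett} ∉ τ ✗.
  V = {[kilo]}: π^{-1}(V) = {kilo} ∉ τ ✗.
  V = {[india=juliett], [kilo]}: π^{-1}(V) = {india, juliett, kilo} ∉ τ ✗.
  V = {[lima]}: π^{-1}(V) = {lima} ∈ τ ✓.
  V = {[india=juliett], [lima]}: π^{-1}(V) = {india, juliett, lima} ∉ τ ✗.
  V = {[kilo], [lima]}: π^{-1}(V) = {kilo, lima} ∉ τ ✗.
  V = {[india=juliett], [kilo], [lima]}: π^{-1}(V) = {india, juliett, kilo, lima} ∈ τ ✓.
Open sets in the quotient: τ_Q = {{}, {[lima]}, {[india=juliett], [kilo], [lima]}} (3 elements).


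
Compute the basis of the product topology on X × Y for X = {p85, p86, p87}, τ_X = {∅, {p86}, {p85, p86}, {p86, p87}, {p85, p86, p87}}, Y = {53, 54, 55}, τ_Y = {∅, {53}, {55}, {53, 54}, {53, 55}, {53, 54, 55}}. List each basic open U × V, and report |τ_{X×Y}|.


Basis B = {∅ × ∅, {p86} × {53}, {p86} × {55}, {p85, p86} × {53}, {p85, p86} × {55}, {p86} × {53, 54}, {p86} × {53, 55}, {p86, p87} × {53}, {p86, p87} × {55}, {p85, p86, p87} × {53}, {p85, p86, p87} × {55}, {p86} × {53, 54, 55}, {p85, p86} × {53, 54}, {p85, p86} × {53, 55}, {p86, p87} × {53, 54}, {p86, p87} × {53, 55}, {p85, p86} × {53, 54, 55}, {p85, p86, p87} × {53, 54}, {p85, p86, p87} × {53, 55}, {p86, p87} × {53, 54, 55}, {p85, p86, p87} × {53, 54, 55}}; |τ_{X×Y}| = 70.

Enumerate products U × V with U ∈ τ_X, V ∈ τ_Y (deduplicated):
  ∅ × ∅ = {} (∅)
  {p86} × {53} = {(p86,53)}
  {p86} × {55} = {(p86,55)}
  {p85, p86} × {53} = {(p85,53), (p86,53)}
  {p85, p86} × {55} = {(p85,55), (p86,55)}
  {p86} × {53, 54} = {(p86,53), (p86,54)}
  {p86} × {53, 55} = {(p86,53), (p86,55)}
  {p86, p87} × {53} = {(p86,53), (p87,53)}
  {p86, p87} × {55} = {(p86,55), (p87,55)}
  {p85, p86, p87} × {53} = {(p85,53), (p86,53), (p87,53)}
  {p85, p86, p87} × {55} = {(p85,55), (p86,55), (p87,55)}
  {p86} × {53, 54, 55} = {(p86,53), (p86,54), (p86,55)}
  {p85, p86} × {53, 54} = {(p85,53), (p85,54), (p86,53), (p86,54)}
  {p85, p86} × {53, 55} = {(p85,53), (p85,55), (p86,53), (p86,55)}
  {p86, p87} × {53, 54} = {(p86,53), (p86,54), (p87,53), (p87,54)}
  {p86, p87} × {53, 55} = {(p86,53), (p86,55), (p87,53), (p87,55)}
  {p85, p86} × {53, 54, 55} = {(p85,53), (p85,54), (p85,55), (p86,53), (p86,54), (p86,55)}
  {p85, p86, p87} × {53, 54} = {(p85,53), (p85,54), (p86,53), (p86,54), (p87,53), (p87,54)}
  {p85, p86, p87} × {53, 55} = {(p85,53), (p85,55), (p86,53), (p86,55), (p87,53), (p87,55)}
  {p86, p87} × {53, 54, 55} = {(p86,53), (p86,54), (p86,55), (p87,53), (p87,54), (p87,55)}
  {p85, p86, p87} × {53, 54, 55} = {(p85,53), (p85,54), (p85,55), (p86,53), (p86,54), (p86,55), (p87,53), (p87,54), (p87,55)}
These 21 distinct sets form the basis B.
Close under arbitrary unions to get τ_{X×Y}; counting gives |τ_{X×Y}| = 70.


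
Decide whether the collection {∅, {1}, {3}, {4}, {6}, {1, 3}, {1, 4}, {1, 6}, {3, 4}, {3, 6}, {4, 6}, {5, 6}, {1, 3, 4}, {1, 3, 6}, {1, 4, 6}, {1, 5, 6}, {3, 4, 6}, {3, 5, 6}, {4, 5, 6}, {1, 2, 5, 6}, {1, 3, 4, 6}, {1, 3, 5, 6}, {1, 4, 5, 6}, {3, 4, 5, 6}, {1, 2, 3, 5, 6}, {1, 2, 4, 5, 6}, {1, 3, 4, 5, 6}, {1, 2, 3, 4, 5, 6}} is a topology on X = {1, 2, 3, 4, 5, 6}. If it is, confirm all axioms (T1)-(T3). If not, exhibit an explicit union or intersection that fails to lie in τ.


τ IS a topology on X.

Axiom (T1): ∅ ∈ τ? Yes; X ∈ τ? Yes.
Axiom (T2/T3): check pairwise unions and intersections of members of τ.
All pairwise intersections and unions checked — each lies in τ. Therefore τ satisfies (T1), (T2), (T3): it IS a topology on X.


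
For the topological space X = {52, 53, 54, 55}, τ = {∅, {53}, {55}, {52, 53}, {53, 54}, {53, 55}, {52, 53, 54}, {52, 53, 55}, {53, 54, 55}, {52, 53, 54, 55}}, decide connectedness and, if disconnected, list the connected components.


(X, τ) is disconnected; components = [{55}, {52, 53, 54}].

Find clopen sets (U ∈ τ with X ∖ U ∈ τ):
  U = ∅, X ∖ U = {52, 53, 54, 55} — both open, so U is clopen.
  U = {55}, X ∖ U = {52, 53, 54} — both open, so U is clopen.
  U = {52, 53, 54}, X ∖ U = {55} — both open, so U is clopen.
  U = {52, 53, 54, 55}, X ∖ U = ∅ — both open, so U is clopen.
Nontrivial clopen(s) exist: e.g. {52, 53, 54}. So (X, τ) is disconnected.
Compute connected components by grouping points that agree on all clopens:
  component: {55}
  component: {52, 53, 54}


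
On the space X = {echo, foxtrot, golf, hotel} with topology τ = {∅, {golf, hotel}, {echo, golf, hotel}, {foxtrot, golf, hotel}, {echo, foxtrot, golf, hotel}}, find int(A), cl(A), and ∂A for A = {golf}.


int(A) = ∅, cl(A) = {echo, foxtrot, golf, hotel}, ∂A = {echo, foxtrot, golf, hotel}.

Closed sets in (X, τ) are complements of opens:
  closed(X, τ) = {∅, {echo}, {foxtrot}, {echo, foxtrot}, {echo, foxtrot, golf, hotel}}.
int(A) = ⋃ {U ∈ τ : U ⊆ A}. Opens contained in A: ∅.
Taking the union of these: int(A) = ∅.
cl(A) = ⋂ {C closed : A ⊆ C}. Closed sets containing A: {echo, foxtrot, golf, hotel}.
Intersecting these: cl(A) = {echo, foxtrot, golf, hotel}.
∂A = cl(A) ∖ int(A) = {echo, foxtrot, golf, hotel} ∖ ∅ = {echo, foxtrot, golf, hotel}.


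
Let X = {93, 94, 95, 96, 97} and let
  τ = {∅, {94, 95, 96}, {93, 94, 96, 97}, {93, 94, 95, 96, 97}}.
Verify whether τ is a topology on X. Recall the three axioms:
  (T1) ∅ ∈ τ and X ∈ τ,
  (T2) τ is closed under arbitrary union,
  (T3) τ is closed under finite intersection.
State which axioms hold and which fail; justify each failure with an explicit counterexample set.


τ is NOT a topology on X.

Axiom (T1): ∅ ∈ τ? Yes; X ∈ τ? Yes.
Axiom (T2/T3): check pairwise unions and intersections of members of τ.
Counterexample for (T3): {94, 95, 96} ∩ {93, 94, 96, 97} = {94, 96} ∉ τ. Therefore τ is NOT a topology.


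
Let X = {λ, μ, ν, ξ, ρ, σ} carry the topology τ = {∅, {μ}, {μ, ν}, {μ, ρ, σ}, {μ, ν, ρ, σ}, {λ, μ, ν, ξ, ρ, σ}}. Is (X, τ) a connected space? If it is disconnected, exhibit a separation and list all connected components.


(X, τ) is connected.

Find clopen sets (U ∈ τ with X ∖ U ∈ τ):
  U = ∅, X ∖ U = {λ, μ, ν, ξ, ρ, σ} — both open, so U is clopen.
  U = {λ, μ, ν, ξ, ρ, σ}, X ∖ U = ∅ — both open, so U is clopen.
Only trivial clopens (∅ and X) exist, so (X, τ) is connected.
Compute connected components by grouping points that agree on all clopens:
  component: {λ, μ, ν, ξ, ρ, σ}


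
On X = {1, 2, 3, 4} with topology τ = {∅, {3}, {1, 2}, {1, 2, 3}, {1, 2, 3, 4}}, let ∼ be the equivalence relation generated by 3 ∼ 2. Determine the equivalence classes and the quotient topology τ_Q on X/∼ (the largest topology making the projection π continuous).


X/∼ = {[1], [2=3], [4]}; |τ_Q| = 3.

Equivalence classes: [1], [2=3], [4].
Quotient map π: X → X/∼ sends 1 ↦ [1], 2 ↦ [2=3], 3 ↦ [2=3], 4 ↦ [4].
For each subset V ⊆ X/∼, compute π^{-1}(V) ⊆ X and check whether π^{-1}(V) ∈ τ. V is open in τ_Q iff π^{-1}(V) ∈ τ.
  V = {}: π^{-1}(V) = ∅ ∈ τ ✓.
  V = {[1]}: π^{-1}(V) = {1} ∉ τ ✗.
  V = {[2=3]}: π^{-1}(V) = {2, 3} ∉ τ ✗.
  V = {[1], [2=3]}: π^{-1}(V) = {1, 2, 3} ∈ τ ✓.
  V = {[4]}: π^{-1}(V) = {4} ∉ τ ✗.
  V = {[1], [4]}: π^{-1}(V) = {1, 4} ∉ τ ✗.
  V = {[2=3], [4]}: π^{-1}(V) = {2, 3, 4} ∉ τ ✗.
  V = {[1], [2=3], [4]}: π^{-1}(V) = {1, 2, 3, 4} ∈ τ ✓.
Open sets in the quotient: τ_Q = {{}, {[1], [2=3]}, {[1], [2=3], [4]}} (3 elements).


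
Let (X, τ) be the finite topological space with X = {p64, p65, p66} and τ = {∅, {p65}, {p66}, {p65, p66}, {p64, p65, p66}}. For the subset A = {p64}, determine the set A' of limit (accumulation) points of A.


A' = ∅

For each x ∈ X, list the open sets U ∈ τ with x ∈ U, then check whether U ∩ (A ∖ {x}) ≠ ∅ for every such U.
  x = p64: open {p64, p65, p66} ∋ x has {p64, p65, p66} ∩ (A ∖ {p64}) = ∅, so x is NOT a limit point.
  x = p65: open {p65} ∋ x has {p65} ∩ (A ∖ {p65}) = ∅, so x is NOT a limit point.
  x = p66: open {p66} ∋ x has {p66} ∩ (A ∖ {p66}) = ∅, so x is NOT a limit point.
Collecting: A' = ∅.


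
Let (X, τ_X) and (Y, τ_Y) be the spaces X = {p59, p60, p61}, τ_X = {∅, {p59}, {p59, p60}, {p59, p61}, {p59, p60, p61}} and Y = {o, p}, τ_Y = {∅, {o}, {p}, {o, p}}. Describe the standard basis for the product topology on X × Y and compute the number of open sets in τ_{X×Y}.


Basis B = {∅ × ∅, {p59} × {o}, {p59} × {p}, {p59} × {o, p}, {p59, p60} × {o}, {p59, p61} × {o}, {p59, p60} × {p}, {p59, p61} × {p}, {p59, p60, p61} × {o}, {p59, p60, p61} × {p}, {p59, p60} × {o, p}, {p59, p61} × {o, p}, {p59, p60, p61} × {o, p}}; |τ_{X×Y}| = 25.

Enumerate products U × V with U ∈ τ_X, V ∈ τ_Y (deduplicated):
  ∅ × ∅ = {} (∅)
  {p59} × {o} = {(p59,o)}
  {p59} × {p} = {(p59,p)}
  {p59} × {o, p} = {(p59,o), (p59,p)}
  {p59, p60} × {o} = {(p59,o), (p60,o)}
  {p59, p61} × {o} = {(p59,o), (p61,o)}
  {p59, p60} × {p} = {(p59,p), (p60,p)}
  {p59, p61} × {p} = {(p59,p), (p61,p)}
  {p59, p60, p61} × {o} = {(p59,o), (p60,o), (p61,o)}
  {p59, p60, p61} × {p} = {(p59,p), (p60,p), (p61,p)}
  {p59, p60} × {o, p} = {(p59,o), (p59,p), (p60,o), (p60,p)}
  {p59, p61} × {o, p} = {(p59,o), (p59,p), (p61,o), (p61,p)}
  {p59, p60, p61} × {o, p} = {(p59,o), (p59,p), (p60,o), (p60,p), (p61,o), (p61,p)}
These 13 distinct sets form the basis B.
Close under arbitrary unions to get τ_{X×Y}; counting gives |τ_{X×Y}| = 25.


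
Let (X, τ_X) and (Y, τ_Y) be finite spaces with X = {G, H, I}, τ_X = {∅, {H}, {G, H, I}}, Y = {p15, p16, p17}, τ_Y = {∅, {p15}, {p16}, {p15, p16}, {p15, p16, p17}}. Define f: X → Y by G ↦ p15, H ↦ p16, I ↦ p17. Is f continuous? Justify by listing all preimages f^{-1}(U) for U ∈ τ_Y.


f is NOT continuous.

Compute f^{-1}(U) for each U ∈ τ_Y:
  U = ∅: f^{-1}(U) = ∅ ∈ τ_X ✓.
  U = {p15}: f^{-1}(U) = {G} ∉ τ_X ✗.
  U = {p16}: f^{-1}(U) = {H} ∈ τ_X ✓.
  U = {p15, p16}: f^{-1}(U) = {G, H} ∉ τ_X ✗.
  U = {p15, p16, p17}: f^{-1}(U) = {G, H, I} ∈ τ_X ✓.
Found U = {p15} with f^{-1}(U) = {G} not in τ_X. Therefore f is NOT continuous.


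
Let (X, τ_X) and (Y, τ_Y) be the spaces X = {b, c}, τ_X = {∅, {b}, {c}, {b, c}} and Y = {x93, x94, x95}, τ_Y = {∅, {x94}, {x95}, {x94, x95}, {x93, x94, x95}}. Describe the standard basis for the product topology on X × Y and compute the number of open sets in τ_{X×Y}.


Basis B = {∅ × ∅, {b} × {x94}, {b} × {x95}, {c} × {x94}, {c} × {x95}, {b} × {x94, x95}, {b, c} × {x94}, {b, c} × {x95}, {c} × {x94, x95}, {b} × {x93, x94, x95}, {c} × {x93, x94, x95}, {b, c} × {x94, x95}, {b, c} × {x93, x94, x95}}; |τ_{X×Y}| = 25.

Enumerate products U × V with U ∈ τ_X, V ∈ τ_Y (deduplicated):
  ∅ × ∅ = {} (∅)
  {b} × {x94} = {(b,x94)}
  {b} × {x95} = {(b,x95)}
  {c} × {x94} = {(c,x94)}
  {c} × {x95} = {(c,x95)}
  {b} × {x94, x95} = {(b,x94), (b,x95)}
  {b, c} × {x94} = {(b,x94), (c,x94)}
  {b, c} × {x95} = {(b,x95), (c,x95)}
  {c} × {x94, x95} = {(c,x94), (c,x95)}
  {b} × {x93, x94, x95} = {(b,x93), (b,x94), (b,x95)}
  {c} × {x93, x94, x95} = {(c,x93), (c,x94), (c,x95)}
  {b, c} × {x94, x95} = {(b,x94), (b,x95), (c,x94), (c,x95)}
  {b, c} × {x93, x94, x95} = {(b,x93), (b,x94), (b,x95), (c,x93), (c,x94), (c,x95)}
These 13 distinct sets form the basis B.
Close under arbitrary unions to get τ_{X×Y}; counting gives |τ_{X×Y}| = 25.


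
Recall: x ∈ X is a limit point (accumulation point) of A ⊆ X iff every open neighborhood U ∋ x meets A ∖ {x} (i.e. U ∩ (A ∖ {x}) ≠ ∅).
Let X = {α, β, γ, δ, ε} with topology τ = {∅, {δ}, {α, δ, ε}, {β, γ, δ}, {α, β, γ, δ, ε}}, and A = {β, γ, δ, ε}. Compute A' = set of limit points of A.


A' = {α, β, γ, ε}

For each x ∈ X, list the open sets U ∈ τ with x ∈ U, then check whether U ∩ (A ∖ {x}) ≠ ∅ for every such U.
  x = α: opens ∋ x are {α, δ, ε}, {α, β, γ, δ, ε}; each meets A ∖ {α}, so x IS a limit point.
  x = β: opens ∋ x are {β, γ, δ}, {α, β, γ, δ, ε}; each meets A ∖ {β}, so x IS a limit point.
  x = γ: opens ∋ x are {β, γ, δ}, {α, β, γ, δ, ε}; each meets A ∖ {γ}, so x IS a limit point.
  x = δ: open {δ} ∋ x has {δ} ∩ (A ∖ {δ}) = ∅, so x is NOT a limit point.
  x = ε: opens ∋ x are {α, δ, ε}, {α, β, γ, δ, ε}; each meets A ∖ {ε}, so x IS a limit point.
Collecting: A' = {α, β, γ, ε}.


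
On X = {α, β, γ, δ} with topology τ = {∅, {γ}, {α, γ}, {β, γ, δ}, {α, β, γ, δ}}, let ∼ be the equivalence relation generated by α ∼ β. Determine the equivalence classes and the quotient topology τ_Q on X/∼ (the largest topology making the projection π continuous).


X/∼ = {[α=β], [γ], [δ]}; |τ_Q| = 3.

Equivalence classes: [α=β], [γ], [δ].
Quotient map π: X → X/∼ sends α ↦ [α=β], β ↦ [α=β], γ ↦ [γ], δ ↦ [δ].
For each subset V ⊆ X/∼, compute π^{-1}(V) ⊆ X and check whether π^{-1}(V) ∈ τ. V is open in τ_Q iff π^{-1}(V) ∈ τ.
  V = {}: π^{-1}(V) = ∅ ∈ τ ✓.
  V = {[α=β]}: π^{-1}(V) = {α, β} ∉ τ ✗.
  V = {[γ]}: π^{-1}(V) = {γ} ∈ τ ✓.
  V = {[α=β], [γ]}: π^{-1}(V) = {α, β, γ} ∉ τ ✗.
  V = {[δ]}: π^{-1}(V) = {δ} ∉ τ ✗.
  V = {[α=β], [δ]}: π^{-1}(V) = {α, β, δ} ∉ τ ✗.
  V = {[γ], [δ]}: π^{-1}(V) = {γ, δ} ∉ τ ✗.
  V = {[α=β], [γ], [δ]}: π^{-1}(V) = {α, β, γ, δ} ∈ τ ✓.
Open sets in the quotient: τ_Q = {{}, {[γ]}, {[α=β], [γ], [δ]}} (3 elements).


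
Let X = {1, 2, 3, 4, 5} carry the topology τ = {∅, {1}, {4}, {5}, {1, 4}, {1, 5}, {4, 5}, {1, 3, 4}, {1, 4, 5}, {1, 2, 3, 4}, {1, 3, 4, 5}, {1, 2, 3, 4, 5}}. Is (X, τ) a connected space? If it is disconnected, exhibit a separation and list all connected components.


(X, τ) is disconnected; components = [{5}, {1, 2, 3, 4}].

Find clopen sets (U ∈ τ with X ∖ U ∈ τ):
  U = ∅, X ∖ U = {1, 2, 3, 4, 5} — both open, so U is clopen.
  U = {5}, X ∖ U = {1, 2, 3, 4} — both open, so U is clopen.
  U = {1, 2, 3, 4}, X ∖ U = {5} — both open, so U is clopen.
  U = {1, 2, 3, 4, 5}, X ∖ U = ∅ — both open, so U is clopen.
Nontrivial clopen(s) exist: e.g. {1, 2, 3, 4}. So (X, τ) is disconnected.
Compute connected components by grouping points that agree on all clopens:
  component: {5}
  component: {1, 2, 3, 4}


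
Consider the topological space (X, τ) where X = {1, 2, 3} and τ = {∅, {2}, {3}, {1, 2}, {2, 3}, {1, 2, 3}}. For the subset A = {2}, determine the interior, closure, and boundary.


int(A) = {2}, cl(A) = {1, 2}, ∂A = {1}.

Closed sets in (X, τ) are complements of opens:
  closed(X, τ) = {∅, {1}, {3}, {1, 2}, {1, 3}, {1, 2, 3}}.
int(A) = ⋃ {U ∈ τ : U ⊆ A}. Opens contained in A: ∅, {2}.
Taking the union of these: int(A) = {2}.
cl(A) = ⋂ {C closed : A ⊆ C}. Closed sets containing A: {1, 2}, {1, 2, 3}.
Intersecting these: cl(A) = {1, 2}.
∂A = cl(A) ∖ int(A) = {1, 2} ∖ {2} = {1}.


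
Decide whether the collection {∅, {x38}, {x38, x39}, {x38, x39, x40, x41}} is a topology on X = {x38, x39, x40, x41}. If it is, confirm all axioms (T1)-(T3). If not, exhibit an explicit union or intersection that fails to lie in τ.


τ IS a topology on X.

Axiom (T1): ∅ ∈ τ? Yes; X ∈ τ? Yes.
Axiom (T2/T3): check pairwise unions and intersections of members of τ.
All pairwise intersections and unions checked — each lies in τ. Therefore τ satisfies (T1), (T2), (T3): it IS a topology on X.


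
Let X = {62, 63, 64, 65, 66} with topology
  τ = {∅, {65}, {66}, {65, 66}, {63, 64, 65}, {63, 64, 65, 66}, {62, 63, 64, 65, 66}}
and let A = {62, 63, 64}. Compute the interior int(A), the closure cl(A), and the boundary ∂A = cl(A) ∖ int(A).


int(A) = ∅, cl(A) = {62, 63, 64}, ∂A = {62, 63, 64}.

Closed sets in (X, τ) are complements of opens:
  closed(X, τ) = {∅, {62}, {62, 66}, {62, 63, 64}, {62, 63, 64, 65}, {62, 63, 64, 66}, {62, 63, 64, 65, 66}}.
int(A) = ⋃ {U ∈ τ : U ⊆ A}. Opens contained in A: ∅.
Taking the union of these: int(A) = ∅.
cl(A) = ⋂ {C closed : A ⊆ C}. Closed sets containing A: {62, 63, 64}, {62, 63, 64, 65}, {62, 63, 64, 66}, {62, 63, 64, 65, 66}.
Intersecting these: cl(A) = {62, 63, 64}.
∂A = cl(A) ∖ int(A) = {62, 63, 64} ∖ ∅ = {62, 63, 64}.


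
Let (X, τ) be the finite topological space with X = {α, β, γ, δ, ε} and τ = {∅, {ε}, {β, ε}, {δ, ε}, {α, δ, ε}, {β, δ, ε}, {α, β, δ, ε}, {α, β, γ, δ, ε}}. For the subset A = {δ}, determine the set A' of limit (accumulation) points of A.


A' = {α, γ}

For each x ∈ X, list the open sets U ∈ τ with x ∈ U, then check whether U ∩ (A ∖ {x}) ≠ ∅ for every such U.
  x = α: opens ∋ x are {α, δ, ε}, {α, β, δ, ε}, {α, β, γ, δ, ε}; each meets A ∖ {α}, so x IS a limit point.
  x = β: open {β, ε} ∋ x has {β, ε} ∩ (A ∖ {β}) = ∅, so x is NOT a limit point.
  x = γ: opens ∋ x are {α, β, γ, δ, ε}; each meets A ∖ {γ}, so x IS a limit point.
  x = δ: open {δ, ε} ∋ x has {δ, ε} ∩ (A ∖ {δ}) = ∅, so x is NOT a limit point.
  x = ε: open {ε} ∋ x has {ε} ∩ (A ∖ {ε}) = ∅, so x is NOT a limit point.
Collecting: A' = {α, γ}.


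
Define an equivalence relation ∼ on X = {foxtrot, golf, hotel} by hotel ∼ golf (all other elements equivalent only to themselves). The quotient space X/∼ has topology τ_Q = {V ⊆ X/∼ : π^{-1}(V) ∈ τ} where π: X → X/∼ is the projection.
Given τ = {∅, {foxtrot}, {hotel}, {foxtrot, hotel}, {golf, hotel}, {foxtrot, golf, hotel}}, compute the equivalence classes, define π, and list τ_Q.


X/∼ = {[foxtrot], [golf=hotel]}; |τ_Q| = 4.

Equivalence classes: [foxtrot], [golf=hotel].
Quotient map π: X → X/∼ sends foxtrot ↦ [foxtrot], golf ↦ [golf=hotel], hotel ↦ [golf=hotel].
For each subset V ⊆ X/∼, compute π^{-1}(V) ⊆ X and check whether π^{-1}(V) ∈ τ. V is open in τ_Q iff π^{-1}(V) ∈ τ.
  V = {}: π^{-1}(V) = ∅ ∈ τ ✓.
  V = {[foxtrot]}: π^{-1}(V) = {foxtrot} ∈ τ ✓.
  V = {[golf=hotel]}: π^{-1}(V) = {golf, hotel} ∈ τ ✓.
  V = {[foxtrot], [golf=hotel]}: π^{-1}(V) = {foxtrot, golf, hotel} ∈ τ ✓.
Open sets in the quotient: τ_Q = {{}, {[foxtrot]}, {[golf=hotel]}, {[foxtrot], [golf=hotel]}} (4 elements).


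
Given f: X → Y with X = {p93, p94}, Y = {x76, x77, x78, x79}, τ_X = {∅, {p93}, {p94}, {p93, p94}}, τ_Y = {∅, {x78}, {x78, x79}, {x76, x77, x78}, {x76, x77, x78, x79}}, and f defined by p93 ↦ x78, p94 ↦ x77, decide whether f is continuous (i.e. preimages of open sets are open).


f IS continuous.

Compute f^{-1}(U) for each U ∈ τ_Y:
  U = ∅: f^{-1}(U) = ∅ ∈ τ_X ✓.
  U = {x78}: f^{-1}(U) = {p93} ∈ τ_X ✓.
  U = {x78, x79}: f^{-1}(U) = {p93} ∈ τ_X ✓.
  U = {x76, x77, x78}: f^{-1}(U) = {p93, p94} ∈ τ_X ✓.
  U = {x76, x77, x78, x79}: f^{-1}(U) = {p93, p94} ∈ τ_X ✓.
Every preimage lies in τ_X, so f IS continuous.


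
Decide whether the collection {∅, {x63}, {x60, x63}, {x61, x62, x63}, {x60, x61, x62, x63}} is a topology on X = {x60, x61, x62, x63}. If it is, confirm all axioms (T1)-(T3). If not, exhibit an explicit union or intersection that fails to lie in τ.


τ IS a topology on X.

Axiom (T1): ∅ ∈ τ? Yes; X ∈ τ? Yes.
Axiom (T2/T3): check pairwise unions and intersections of members of τ.
All pairwise intersections and unions checked — each lies in τ. Therefore τ satisfies (T1), (T2), (T3): it IS a topology on X.


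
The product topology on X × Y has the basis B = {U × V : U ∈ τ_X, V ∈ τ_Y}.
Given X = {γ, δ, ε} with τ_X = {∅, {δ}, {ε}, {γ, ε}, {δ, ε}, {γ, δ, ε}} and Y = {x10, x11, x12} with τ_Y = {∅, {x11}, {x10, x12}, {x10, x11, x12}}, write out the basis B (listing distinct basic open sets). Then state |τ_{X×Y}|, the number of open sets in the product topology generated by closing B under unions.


Basis B = {∅ × ∅, {δ} × {x11}, {ε} × {x11}, {γ, ε} × {x11}, {δ} × {x10, x12}, {δ, ε} × {x11}, {ε} × {x10, x12}, {γ, δ, ε} × {x11}, {δ} × {x10, x11, x12}, {ε} × {x10, x11, x12}, {γ, ε} × {x10, x12}, {δ, ε} × {x10, x12}, {γ, ε} × {x10, x11, x12}, {γ, δ, ε} × {x10, x12}, {δ, ε} × {x10, x11, x12}, {γ, δ, ε} × {x10, x11, x12}}; |τ_{X×Y}| = 36.

Enumerate products U × V with U ∈ τ_X, V ∈ τ_Y (deduplicated):
  ∅ × ∅ = {} (∅)
  {δ} × {x11} = {(δ,x11)}
  {ε} × {x11} = {(ε,x11)}
  {γ, ε} × {x11} = {(γ,x11), (ε,x11)}
  {δ} × {x10, x12} = {(δ,x10), (δ,x12)}
  {δ, ε} × {x11} = {(δ,x11), (ε,x11)}
  {ε} × {x10, x12} = {(ε,x10), (ε,x12)}
  {γ, δ, ε} × {x11} = {(γ,x11), (δ,x11), (ε,x11)}
  {δ} × {x10, x11, x12} = {(δ,x10), (δ,x11), (δ,x12)}
  {ε} × {x10, x11, x12} = {(ε,x10), (ε,x11), (ε,x12)}
  {γ, ε} × {x10, x12} = {(γ,x10), (γ,x12), (ε,x10), (ε,x12)}
  {δ, ε} × {x10, x12} = {(δ,x10), (δ,x12), (ε,x10), (ε,x12)}
  {γ, ε} × {x10, x11, x12} = {(γ,x10), (γ,x11), (γ,x12), (ε,x10), (ε,x11), (ε,x12)}
  {γ, δ, ε} × {x10, x12} = {(γ,x10), (γ,x12), (δ,x10), (δ,x12), (ε,x10), (ε,x12)}
  {δ, ε} × {x10, x11, x12} = {(δ,x10), (δ,x11), (δ,x12), (ε,x10), (ε,x11), (ε,x12)}
  {γ, δ, ε} × {x10, x11, x12} = {(γ,x10), (γ,x11), (γ,x12), (δ,x10), (δ,x11), (δ,x12), (ε,x10), (ε,x11), (ε,x12)}
These 16 distinct sets form the basis B.
Close under arbitrary unions to get τ_{X×Y}; counting gives |τ_{X×Y}| = 36.


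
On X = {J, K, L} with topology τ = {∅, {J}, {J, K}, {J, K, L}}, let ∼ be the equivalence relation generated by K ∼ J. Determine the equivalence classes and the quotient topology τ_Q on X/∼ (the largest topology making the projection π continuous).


X/∼ = {[J=K], [L]}; |τ_Q| = 3.

Equivalence classes: [J=K], [L].
Quotient map π: X → X/∼ sends J ↦ [J=K], K ↦ [J=K], L ↦ [L].
For each subset V ⊆ X/∼, compute π^{-1}(V) ⊆ X and check whether π^{-1}(V) ∈ τ. V is open in τ_Q iff π^{-1}(V) ∈ τ.
  V = {}: π^{-1}(V) = ∅ ∈ τ ✓.
  V = {[J=K]}: π^{-1}(V) = {J, K} ∈ τ ✓.
  V = {[L]}: π^{-1}(V) = {L} ∉ τ ✗.
  V = {[J=K], [L]}: π^{-1}(V) = {J, K, L} ∈ τ ✓.
Open sets in the quotient: τ_Q = {{}, {[J=K]}, {[J=K], [L]}} (3 elements).


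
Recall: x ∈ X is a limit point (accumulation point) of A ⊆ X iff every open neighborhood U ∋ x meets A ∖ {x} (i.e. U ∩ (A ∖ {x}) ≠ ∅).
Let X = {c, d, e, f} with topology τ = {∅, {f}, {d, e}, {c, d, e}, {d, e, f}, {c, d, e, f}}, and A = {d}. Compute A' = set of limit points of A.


A' = {c, e}

For each x ∈ X, list the open sets U ∈ τ with x ∈ U, then check whether U ∩ (A ∖ {x}) ≠ ∅ for every such U.
  x = c: opens ∋ x are {c, d, e}, {c, d, e, f}; each meets A ∖ {c}, so x IS a limit point.
  x = d: open {d, e} ∋ x has {d, e} ∩ (A ∖ {d}) = ∅, so x is NOT a limit point.
  x = e: opens ∋ x are {d, e}, {c, d, e}, {d, e, f}, {c, d, e, f}; each meets A ∖ {e}, so x IS a limit point.
  x = f: open {f} ∋ x has {f} ∩ (A ∖ {f}) = ∅, so x is NOT a limit point.
Collecting: A' = {c, e}.


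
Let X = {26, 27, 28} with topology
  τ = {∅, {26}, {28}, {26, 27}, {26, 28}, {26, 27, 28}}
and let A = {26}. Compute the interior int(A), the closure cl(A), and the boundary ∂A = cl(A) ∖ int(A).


int(A) = {26}, cl(A) = {26, 27}, ∂A = {27}.

Closed sets in (X, τ) are complements of opens:
  closed(X, τ) = {∅, {27}, {28}, {26, 27}, {27, 28}, {26, 27, 28}}.
int(A) = ⋃ {U ∈ τ : U ⊆ A}. Opens contained in A: ∅, {26}.
Taking the union of these: int(A) = {26}.
cl(A) = ⋂ {C closed : A ⊆ C}. Closed sets containing A: {26, 27}, {26, 27, 28}.
Intersecting these: cl(A) = {26, 27}.
∂A = cl(A) ∖ int(A) = {26, 27} ∖ {26} = {27}.


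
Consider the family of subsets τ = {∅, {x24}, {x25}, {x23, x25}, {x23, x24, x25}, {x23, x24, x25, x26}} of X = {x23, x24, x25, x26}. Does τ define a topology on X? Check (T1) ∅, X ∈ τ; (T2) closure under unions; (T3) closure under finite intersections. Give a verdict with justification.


τ is NOT a topology on X.

Axiom (T1): ∅ ∈ τ? Yes; X ∈ τ? Yes.
Axiom (T2/T3): check pairwise unions and intersections of members of τ.
Counterexample for (T2): {x24} ∪ {x25} = {x24, x25} ∉ τ. Therefore τ is NOT a topology.


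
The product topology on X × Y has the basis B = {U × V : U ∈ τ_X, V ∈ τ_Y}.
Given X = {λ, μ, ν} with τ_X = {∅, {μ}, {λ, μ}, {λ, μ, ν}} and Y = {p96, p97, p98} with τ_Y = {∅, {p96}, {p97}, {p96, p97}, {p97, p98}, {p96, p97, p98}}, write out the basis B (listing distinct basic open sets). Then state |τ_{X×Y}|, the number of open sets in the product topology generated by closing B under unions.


Basis B = {∅ × ∅, {μ} × {p96}, {μ} × {p97}, {λ, μ} × {p96}, {λ, μ} × {p97}, {μ} × {p96, p97}, {μ} × {p97, p98}, {λ, μ, ν} × {p96}, {λ, μ, ν} × {p97}, {μ} × {p96, p97, p98}, {λ, μ} × {p96, p97}, {λ, μ} × {p97, p98}, {λ, μ} × {p96, p97, p98}, {λ, μ, ν} × {p96, p97}, {λ, μ, ν} × {p97, p98}, {λ, μ, ν} × {p96, p97, p98}}; |τ_{X×Y}| = 40.

Enumerate products U × V with U ∈ τ_X, V ∈ τ_Y (deduplicated):
  ∅ × ∅ = {} (∅)
  {μ} × {p96} = {(μ,p96)}
  {μ} × {p97} = {(μ,p97)}
  {λ, μ} × {p96} = {(λ,p96), (μ,p96)}
  {λ, μ} × {p97} = {(λ,p97), (μ,p97)}
  {μ} × {p96, p97} = {(μ,p96), (μ,p97)}
  {μ} × {p97, p98} = {(μ,p97), (μ,p98)}
  {λ, μ, ν} × {p96} = {(λ,p96), (μ,p96), (ν,p96)}
  {λ, μ, ν} × {p97} = {(λ,p97), (μ,p97), (ν,p97)}
  {μ} × {p96, p97, p98} = {(μ,p96), (μ,p97), (μ,p98)}
  {λ, μ} × {p96, p97} = {(λ,p96), (λ,p97), (μ,p96), (μ,p97)}
  {λ, μ} × {p97, p98} = {(λ,p97), (λ,p98), (μ,p97), (μ,p98)}
  {λ, μ} × {p96, p97, p98} = {(λ,p96), (λ,p97), (λ,p98), (μ,p96), (μ,p97), (μ,p98)}
  {λ, μ, ν} × {p96, p97} = {(λ,p96), (λ,p97), (μ,p96), (μ,p97), (ν,p96), (ν,p97)}
  {λ, μ, ν} × {p97, p98} = {(λ,p97), (λ,p98), (μ,p97), (μ,p98), (ν,p97), (ν,p98)}
  {λ, μ, ν} × {p96, p97, p98} = {(λ,p96), (λ,p97), (λ,p98), (μ,p96), (μ,p97), (μ,p98), (ν,p96), (ν,p97), (ν,p98)}
These 16 distinct sets form the basis B.
Close under arbitrary unions to get τ_{X×Y}; counting gives |τ_{X×Y}| = 40.
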